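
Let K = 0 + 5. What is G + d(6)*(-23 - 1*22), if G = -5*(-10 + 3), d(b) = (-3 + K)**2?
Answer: -145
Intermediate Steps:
K = 5
d(b) = 4 (d(b) = (-3 + 5)**2 = 2**2 = 4)
G = 35 (G = -5*(-7) = 35)
G + d(6)*(-23 - 1*22) = 35 + 4*(-23 - 1*22) = 35 + 4*(-23 - 22) = 35 + 4*(-45) = 35 - 180 = -145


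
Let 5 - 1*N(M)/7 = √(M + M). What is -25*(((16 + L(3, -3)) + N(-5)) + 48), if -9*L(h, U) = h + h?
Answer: -7375/3 + 175*I*√10 ≈ -2458.3 + 553.4*I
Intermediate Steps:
L(h, U) = -2*h/9 (L(h, U) = -(h + h)/9 = -2*h/9)
N(M) = 35 - 7*√2*√M (N(M) = 35 - 7*√(M + M) = 35 - 7*√2*√M)
-25*(((16 + L(3, -3)) + N(-5)) + 48) = -25*(((16 - 2/9*3) + (35 - 7*√2*√(-5))) + 48) = -25*(((16 - ⅔) + (35 - 7*√2*I*√5)) + 48) = -25*((46/3 + (35 - 7*I*√10)) + 48) = -25*((151/3 - 7*I*√10) + 48) = -25*(295/3 - 7*I*√10) = -7375/3 + 175*I*√10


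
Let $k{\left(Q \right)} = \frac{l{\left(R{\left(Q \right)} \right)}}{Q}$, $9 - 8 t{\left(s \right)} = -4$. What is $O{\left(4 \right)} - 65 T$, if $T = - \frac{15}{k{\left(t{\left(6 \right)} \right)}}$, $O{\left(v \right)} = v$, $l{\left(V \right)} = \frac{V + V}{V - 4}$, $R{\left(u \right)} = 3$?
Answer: $- \frac{4161}{16} \approx -260.06$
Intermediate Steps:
$t{\left(s \right)} = \frac{13}{8}$ ($t{\left(s \right)} = \frac{9}{8} - - \frac{1}{2} = \frac{9}{8} + \frac{1}{2} = \frac{13}{8}$)
$l{\left(V \right)} = \frac{2 V}{-4 + V}$
$k{\left(Q \right)} = - \frac{6}{Q}$ ($k{\left(Q \right)} = \frac{2 \cdot 3 \frac{1}{-4 + 3}}{Q} = \frac{2 \cdot 3 \frac{1}{-1}}{Q} = \frac{2 \cdot 3 \left(-1\right)}{Q} = - \frac{6}{Q}$)
$T = \frac{65}{16}$ ($T = - \frac{15}{\left(-6\right) \frac{1}{\frac{13}{8}}} = - \frac{15}{\left(-6\right) \frac{8}{13}} = - \frac{15}{- \frac{48}{13}} = \left(-15\right) \left(- \frac{13}{48}\right) = \frac{65}{16} \approx 4.0625$)
$O{\left(4 \right)} - 65 T = 4 - \frac{4225}{16} = - \frac{4161}{16}$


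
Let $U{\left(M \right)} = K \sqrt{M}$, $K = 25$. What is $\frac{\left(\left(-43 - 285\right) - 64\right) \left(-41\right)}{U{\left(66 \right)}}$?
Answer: $\frac{8036 \sqrt{66}}{825} \approx 79.133$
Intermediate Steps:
$U{\left(M \right)} = 25 \sqrt{M}$
$\frac{\left(\left(-43 - 285\right) - 64\right) \left(-41\right)}{U{\left(66 \right)}} = \frac{\left(\left(-43 - 285\right) - 64\right) \left(-41\right)}{25 \sqrt{66}} = \left(-328 - 64\right) \left(-41\right) \frac{\sqrt{66}}{1650} = \left(-392\right) \left(-41\right) \frac{\sqrt{66}}{1650} = 16072 \frac{\sqrt{66}}{1650} = \frac{8036 \sqrt{66}}{825}$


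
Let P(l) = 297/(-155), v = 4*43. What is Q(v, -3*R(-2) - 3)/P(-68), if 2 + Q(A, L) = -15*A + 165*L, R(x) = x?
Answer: 323485/297 ≈ 1089.2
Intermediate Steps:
v = 172
P(l) = -297/155 (P(l) = 297*(-1/155) = -297/155)
Q(A, L) = -2 - 15*A + 165*L (Q(A, L) = -2 + (-15*A + 165*L) = -2 - 15*A + 165*L)
Q(v, -3*R(-2) - 3)/P(-68) = (-2 - 15*172 + 165*(-3*(-2) - 3))/(-297/155) = (-2 - 2580 + 165*(6 - 3))*(-155/297) = (-2 - 2580 + 165*3)*(-155/297) = (-2 - 2580 + 495)*(-155/297) = -2087*(-155/297) = 323485/297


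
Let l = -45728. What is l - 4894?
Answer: -50622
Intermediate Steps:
l - 4894 = -45728 - 4894 = -50622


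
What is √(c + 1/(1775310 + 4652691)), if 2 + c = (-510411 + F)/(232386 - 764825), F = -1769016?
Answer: 2*√6680005336898182877136933/3422518424439 ≈ 1.5103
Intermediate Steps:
c = 1214549/532439 (c = -2 + (-510411 - 1769016)/(232386 - 764825) = -2 - 2279427/(-532439) = -2 - 2279427*(-1/532439) = -2 + 2279427/532439 = 1214549/532439 ≈ 2.2811)
√(c + 1/(1775310 + 4652691)) = √(1214549/532439 + 1/(1775310 + 4652691)) = √(1214549/532439 + 1/6428001) = √(7807122718988/3422518424439) = 2*√6680005336898182877136933/3422518424439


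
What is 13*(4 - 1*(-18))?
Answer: 286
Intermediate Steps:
13*(4 - 1*(-18)) = 13*(4 + 18) = 13*22 = 286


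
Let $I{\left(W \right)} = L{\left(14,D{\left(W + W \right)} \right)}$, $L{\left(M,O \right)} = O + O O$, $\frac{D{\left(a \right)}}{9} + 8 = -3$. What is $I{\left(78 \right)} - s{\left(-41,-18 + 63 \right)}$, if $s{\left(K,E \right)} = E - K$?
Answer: $9616$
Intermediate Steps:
$D{\left(a \right)} = -99$ ($D{\left(a \right)} = -72 + 9 \left(-3\right) = -72 - 27 = -99$)
$L{\left(M,O \right)} = O + O^{2}$
$I{\left(W \right)} = 9702$ ($I{\left(W \right)} = - 99 \left(1 - 99\right) = \left(-99\right) \left(-98\right) = 9702$)
$I{\left(78 \right)} - s{\left(-41,-18 + 63 \right)} = 9702 - \left(\left(-18 + 63\right) - -41\right) = 9702 - \left(45 + 41\right) = 9702 - 86 = 9616$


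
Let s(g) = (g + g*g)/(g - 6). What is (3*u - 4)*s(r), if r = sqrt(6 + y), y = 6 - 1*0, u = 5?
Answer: -77/2 - 33*sqrt(3)/2 ≈ -67.079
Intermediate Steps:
y = 6 (y = 6 + 0 = 6)
r = 2*sqrt(3) (r = sqrt(6 + 6) = sqrt(12) = 2*sqrt(3) ≈ 3.4641)
s(g) = (g + g**2)/(-6 + g)
(3*u - 4)*s(r) = (3*5 - 4)*((2*sqrt(3))*(1 + 2*sqrt(3))/(-6 + 2*sqrt(3))) = (15 - 4)*(2*sqrt(3)*(1 + 2*sqrt(3))/(-6 + 2*sqrt(3))) = 11*(2*sqrt(3)*(1 + 2*sqrt(3))/(-6 + 2*sqrt(3))) = 22*sqrt(3)*(1 + 2*sqrt(3))/(-6 + 2*sqrt(3))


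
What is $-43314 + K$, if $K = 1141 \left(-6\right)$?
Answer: $-50160$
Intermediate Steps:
$K = -6846$
$-43314 + K = -43314 - 6846 = -50160$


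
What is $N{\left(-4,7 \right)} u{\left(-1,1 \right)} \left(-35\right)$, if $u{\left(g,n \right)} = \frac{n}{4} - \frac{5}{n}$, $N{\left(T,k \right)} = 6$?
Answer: $\frac{1995}{2} \approx 997.5$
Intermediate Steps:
$u{\left(g,n \right)} = - \frac{5}{n} + \frac{n}{4}$ ($u{\left(g,n \right)} = n \frac{1}{4} - \frac{5}{n} = \frac{n}{4} - \frac{5}{n} = - \frac{5}{n} + \frac{n}{4}$)
$N{\left(-4,7 \right)} u{\left(-1,1 \right)} \left(-35\right) = 6 \left(- \frac{5}{1} + \frac{1}{4} \cdot 1\right) \left(-35\right) = 6 \left(\left(-5\right) 1 + \frac{1}{4}\right) \left(-35\right) = 6 \left(-5 + \frac{1}{4}\right) \left(-35\right) = 6 \left(- \frac{19}{4}\right) \left(-35\right) = \left(- \frac{57}{2}\right) \left(-35\right) = \frac{1995}{2}$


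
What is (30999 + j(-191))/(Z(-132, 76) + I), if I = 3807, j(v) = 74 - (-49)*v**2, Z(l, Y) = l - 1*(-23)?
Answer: 21147/43 ≈ 491.79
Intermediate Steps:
Z(l, Y) = 23 + l (Z(l, Y) = l + 23 = 23 + l)
j(v) = 74 + 49*v**2
(30999 + j(-191))/(Z(-132, 76) + I) = (30999 + (74 + 49*(-191)**2))/((23 - 132) + 3807) = (30999 + (74 + 49*36481))/(-109 + 3807) = (30999 + (74 + 1787569))/3698 = (30999 + 1787643)*(1/3698) = 1818642*(1/3698) = 21147/43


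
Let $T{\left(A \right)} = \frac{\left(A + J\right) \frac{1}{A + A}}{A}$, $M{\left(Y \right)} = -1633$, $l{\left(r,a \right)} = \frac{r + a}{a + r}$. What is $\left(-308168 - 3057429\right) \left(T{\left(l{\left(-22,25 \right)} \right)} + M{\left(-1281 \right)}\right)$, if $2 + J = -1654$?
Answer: $\frac{16562102837}{2} \approx 8.281 \cdot 10^{9}$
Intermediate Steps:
$l{\left(r,a \right)} = 1$ ($l{\left(r,a \right)} = \frac{a + r}{a + r} = 1$)
$J = -1656$ ($J = -2 - 1654 = -1656$)
$T{\left(A \right)} = \frac{-1656 + A}{2 A^{2}}$ ($T{\left(A \right)} = \frac{\left(A - 1656\right) \frac{1}{A + A}}{A} = \frac{\left(-1656 + A\right) \frac{1}{2 A}}{A} = \frac{\frac{1}{2} \frac{1}{A} \left(-1656 + A\right)}{A} = \frac{-1656 + A}{2 A^{2}}$)
$\left(-308168 - 3057429\right) \left(T{\left(l{\left(-22,25 \right)} \right)} + M{\left(-1281 \right)}\right) = \left(-308168 - 3057429\right) \left(\frac{-1656 + 1}{2 \cdot 1} - 1633\right) = - 3365597 \left(\frac{1}{2} \cdot 1 \left(-1655\right) - 1633\right) = - 3365597 \left(- \frac{1655}{2} - 1633\right) = \left(-3365597\right) \left(- \frac{4921}{2}\right) = \frac{16562102837}{2}$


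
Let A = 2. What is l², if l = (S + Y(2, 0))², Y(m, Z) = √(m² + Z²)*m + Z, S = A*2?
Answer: 4096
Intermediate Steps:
S = 4 (S = 2*2 = 4)
Y(m, Z) = Z + m*√(Z² + m²) (Y(m, Z) = √(Z² + m²)*m + Z = m*√(Z² + m²) + Z = Z + m*√(Z² + m²))
l = 64 (l = (4 + (0 + 2*√(0² + 2²)))² = (4 + (0 + 2*√(0 + 4)))² = (4 + (0 + 2*√4))² = (4 + (0 + 2*2))² = (4 + (0 + 4))² = (4 + 4)² = 8² = 64)
l² = 64² = 4096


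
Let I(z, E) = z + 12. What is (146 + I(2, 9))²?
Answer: 25600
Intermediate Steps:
I(z, E) = 12 + z
(146 + I(2, 9))² = (146 + (12 + 2))² = (146 + 14)² = 160² = 25600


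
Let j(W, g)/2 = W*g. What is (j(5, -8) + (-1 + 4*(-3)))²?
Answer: 8649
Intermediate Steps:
j(W, g) = 2*W*g (j(W, g) = 2*(W*g) = 2*W*g)
(j(5, -8) + (-1 + 4*(-3)))² = (2*5*(-8) + (-1 + 4*(-3)))² = (-80 + (-1 - 12))² = (-80 - 13)² = (-93)² = 8649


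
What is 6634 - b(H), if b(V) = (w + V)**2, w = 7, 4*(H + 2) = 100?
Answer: 5734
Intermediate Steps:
H = 23 (H = -2 + (1/4)*100 = -2 + 25 = 23)
b(V) = (7 + V)**2
6634 - b(H) = 6634 - (7 + 23)**2 = 6634 - 1*30**2 = 6634 - 1*900 = 6634 - 900 = 5734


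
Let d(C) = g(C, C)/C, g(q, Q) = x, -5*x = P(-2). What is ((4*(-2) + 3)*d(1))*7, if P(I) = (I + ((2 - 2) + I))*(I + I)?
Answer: 112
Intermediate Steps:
P(I) = 4*I² (P(I) = (I + (0 + I))*(2*I) = (I + I)*(2*I) = (2*I)*(2*I) = 4*I²)
x = -16/5 (x = -4*(-2)²/5 = -4*4/5 = -⅕*16 = -16/5 ≈ -3.2000)
g(q, Q) = -16/5
d(C) = -16/(5*C)
((4*(-2) + 3)*d(1))*7 = ((4*(-2) + 3)*(-16/5/1))*7 = ((-8 + 3)*(-16/5*1))*7 = -5*(-16/5)*7 = 16*7 = 112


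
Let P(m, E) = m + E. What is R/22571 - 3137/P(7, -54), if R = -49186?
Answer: 68493485/1060837 ≈ 64.566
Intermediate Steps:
P(m, E) = E + m
R/22571 - 3137/P(7, -54) = -49186/22571 - 3137/(-54 + 7) = -49186*1/22571 - 3137/(-47) = -49186/22571 - 3137*(-1/47) = -49186/22571 + 3137/47 = 68493485/1060837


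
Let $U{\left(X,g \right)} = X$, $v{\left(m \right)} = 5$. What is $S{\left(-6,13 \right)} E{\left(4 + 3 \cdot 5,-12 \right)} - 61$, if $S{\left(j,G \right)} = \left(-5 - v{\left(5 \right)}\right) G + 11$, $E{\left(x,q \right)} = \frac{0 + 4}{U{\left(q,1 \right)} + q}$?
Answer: $- \frac{247}{6} \approx -41.167$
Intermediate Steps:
$E{\left(x,q \right)} = \frac{2}{q}$ ($E{\left(x,q \right)} = \frac{0 + 4}{q + q} = \frac{4}{2 q} = 4 \frac{1}{2 q} = \frac{2}{q}$)
$S{\left(j,G \right)} = 11 - 10 G$ ($S{\left(j,G \right)} = \left(-5 - 5\right) G + 11 = - 10 G + 11 = 11 - 10 G$)
$S{\left(-6,13 \right)} E{\left(4 + 3 \cdot 5,-12 \right)} - 61 = \left(11 - 130\right) \frac{2}{-12} - 61 = \left(11 - 130\right) 2 \left(- \frac{1}{12}\right) - 61 = \left(-119\right) \left(- \frac{1}{6}\right) - 61 = \frac{119}{6} - 61 = - \frac{247}{6}$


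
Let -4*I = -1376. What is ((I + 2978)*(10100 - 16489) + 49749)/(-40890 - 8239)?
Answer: 21174509/49129 ≈ 431.00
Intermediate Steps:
I = 344 (I = -1/4*(-1376) = 344)
((I + 2978)*(10100 - 16489) + 49749)/(-40890 - 8239) = ((344 + 2978)*(10100 - 16489) + 49749)/(-40890 - 8239) = (3322*(-6389) + 49749)/(-49129) = (-21224258 + 49749)*(-1/49129) = -21174509*(-1/49129) = 21174509/49129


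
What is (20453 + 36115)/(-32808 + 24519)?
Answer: -18856/2763 ≈ -6.8245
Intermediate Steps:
(20453 + 36115)/(-32808 + 24519) = 56568/(-8289) = 56568*(-1/8289) = -18856/2763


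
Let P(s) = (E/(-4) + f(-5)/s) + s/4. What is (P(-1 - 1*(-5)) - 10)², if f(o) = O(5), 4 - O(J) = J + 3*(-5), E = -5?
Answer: 289/16 ≈ 18.063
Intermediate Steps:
O(J) = 19 - J (O(J) = 4 - (J + 3*(-5)) = 4 - (J - 15) = 4 - (-15 + J) = 4 + (15 - J) = 19 - J)
f(o) = 14 (f(o) = 19 - 1*5 = 19 - 5 = 14)
P(s) = 5/4 + 14/s + s/4 (P(s) = (-5/(-4) + 14/s) + s/4 = (-5*(-¼) + 14/s) + s*(¼) = (5/4 + 14/s) + s/4 = 5/4 + 14/s + s/4)
(P(-1 - 1*(-5)) - 10)² = ((56 + (-1 - 1*(-5))*(5 + (-1 - 1*(-5))))/(4*(-1 - 1*(-5))) - 10)² = ((56 + (-1 + 5)*(5 + (-1 + 5)))/(4*(-1 + 5)) - 10)² = ((¼)*(56 + 4*(5 + 4))/4 - 10)² = ((¼)*(¼)*(56 + 4*9) - 10)² = ((¼)*(¼)*(56 + 36) - 10)² = ((¼)*(¼)*92 - 10)² = (23/4 - 10)² = (-17/4)² = 289/16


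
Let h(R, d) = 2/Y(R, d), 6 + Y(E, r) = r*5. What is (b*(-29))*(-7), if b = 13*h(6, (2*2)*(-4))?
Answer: -2639/43 ≈ -61.372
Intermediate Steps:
Y(E, r) = -6 + 5*r (Y(E, r) = -6 + r*5 = -6 + 5*r)
h(R, d) = 2/(-6 + 5*d)
b = -13/43 (b = 13*(2/(-6 + 5*((2*2)*(-4)))) = 13*(2/(-6 + 5*(4*(-4)))) = 13*(2/(-6 + 5*(-16))) = 13*(2/(-6 - 80)) = 13*(2/(-86)) = 13*(2*(-1/86)) = 13*(-1/43) = -13/43 ≈ -0.30233)
(b*(-29))*(-7) = -13/43*(-29)*(-7) = (377/43)*(-7) = -2639/43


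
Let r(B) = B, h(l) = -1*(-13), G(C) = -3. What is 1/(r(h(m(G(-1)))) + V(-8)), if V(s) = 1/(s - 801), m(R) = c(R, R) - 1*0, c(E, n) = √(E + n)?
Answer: 809/10516 ≈ 0.076930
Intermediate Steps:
m(R) = √2*√R (m(R) = √(R + R) - 1*0 = √(2*R) + 0 = √2*√R + 0 = √2*√R)
h(l) = 13
V(s) = 1/(-801 + s)
1/(r(h(m(G(-1)))) + V(-8)) = 1/(13 + 1/(-801 - 8)) = 1/(13 + 1/(-809)) = 1/(13 - 1/809) = 1/(10516/809) = 809/10516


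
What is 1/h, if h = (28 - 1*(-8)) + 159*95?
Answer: 1/15141 ≈ 6.6046e-5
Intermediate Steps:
h = 15141 (h = (28 + 8) + 15105 = 36 + 15105 = 15141)
1/h = 1/15141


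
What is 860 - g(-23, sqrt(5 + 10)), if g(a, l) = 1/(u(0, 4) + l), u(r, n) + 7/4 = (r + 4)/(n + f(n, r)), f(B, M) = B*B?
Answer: 4332920/5039 - 400*sqrt(15)/5039 ≈ 859.57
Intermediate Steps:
f(B, M) = B**2
u(r, n) = -7/4 + (4 + r)/(n + n**2) (u(r, n) = -7/4 + (r + 4)/(n + n**2) = -7/4 + (4 + r)/(n + n**2))
g(a, l) = 1/(-31/20 + l) (g(a, l) = 1/((1/4)*(16 - 7*4 - 7*4**2 + 4*0)/(4*(1 + 4)) + l) = 1/((1/4)*(1/4)*(16 - 28 - 7*16 + 0)/5 + l) = 1/((1/4)*(1/4)*(1/5)*(16 - 28 - 112 + 0) + l) = 1/((1/4)*(1/4)*(1/5)*(-124) + l) = 1/(-31/20 + l))
860 - g(-23, sqrt(5 + 10)) = 860 - 20/(-31 + 20*sqrt(5 + 10)) = 860 - 20/(-31 + 20*sqrt(15))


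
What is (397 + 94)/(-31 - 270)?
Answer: -491/301 ≈ -1.6312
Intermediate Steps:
(397 + 94)/(-31 - 270) = 491/(-301) = 491*(-1/301) = -491/301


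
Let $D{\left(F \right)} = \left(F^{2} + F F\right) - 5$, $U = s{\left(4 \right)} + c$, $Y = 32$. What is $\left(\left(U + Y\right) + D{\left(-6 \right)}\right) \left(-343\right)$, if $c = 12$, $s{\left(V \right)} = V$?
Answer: $-39445$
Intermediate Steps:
$U = 16$ ($U = 4 + 12 = 16$)
$D{\left(F \right)} = -5 + 2 F^{2}$ ($D{\left(F \right)} = \left(F^{2} + F^{2}\right) - 5 = 2 F^{2} - 5 = -5 + 2 F^{2}$)
$\left(\left(U + Y\right) + D{\left(-6 \right)}\right) \left(-343\right) = \left(\left(16 + 32\right) - \left(5 - 2 \left(-6\right)^{2}\right)\right) \left(-343\right) = \left(48 + \left(-5 + 2 \cdot 36\right)\right) \left(-343\right) = \left(48 + \left(-5 + 72\right)\right) \left(-343\right) = \left(48 + 67\right) \left(-343\right) = 115 \left(-343\right) = -39445$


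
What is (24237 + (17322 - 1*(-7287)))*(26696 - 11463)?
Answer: 744071118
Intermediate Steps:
(24237 + (17322 - 1*(-7287)))*(26696 - 11463) = (24237 + (17322 + 7287))*15233 = (24237 + 24609)*15233 = 48846*15233 = 744071118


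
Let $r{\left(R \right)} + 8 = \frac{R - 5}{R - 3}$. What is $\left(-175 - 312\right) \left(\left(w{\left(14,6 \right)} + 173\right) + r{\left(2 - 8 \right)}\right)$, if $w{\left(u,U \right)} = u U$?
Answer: $- \frac{1096724}{9} \approx -1.2186 \cdot 10^{5}$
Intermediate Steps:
$w{\left(u,U \right)} = U u$
$r{\left(R \right)} = -8 + \frac{-5 + R}{-3 + R}$ ($r{\left(R \right)} = -8 + \frac{R - 5}{R - 3} = -8 + \frac{-5 + R}{-3 + R}$)
$\left(-175 - 312\right) \left(\left(w{\left(14,6 \right)} + 173\right) + r{\left(2 - 8 \right)}\right) = \left(-175 - 312\right) \left(\left(6 \cdot 14 + 173\right) + \frac{19 - 7 \left(2 - 8\right)}{-3 + \left(2 - 8\right)}\right) = - 487 \left(\left(84 + 173\right) + \frac{19 - -42}{-3 - 6}\right) = - 487 \left(257 + \frac{19 + 42}{-9}\right) = - 487 \left(257 - \frac{61}{9}\right) = \left(-487\right) \frac{2252}{9} = - \frac{1096724}{9}$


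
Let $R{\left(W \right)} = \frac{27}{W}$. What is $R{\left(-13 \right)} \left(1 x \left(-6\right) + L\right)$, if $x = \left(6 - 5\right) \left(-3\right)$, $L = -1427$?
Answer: $\frac{38043}{13} \approx 2926.4$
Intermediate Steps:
$x = -3$ ($x = 1 \left(-3\right) = -3$)
$R{\left(-13 \right)} \left(1 x \left(-6\right) + L\right) = \frac{27}{-13} \left(1 \left(-3\right) \left(-6\right) - 1427\right) = 27 \left(- \frac{1}{13}\right) \left(\left(-3\right) \left(-6\right) - 1427\right) = - \frac{27 \left(18 - 1427\right)}{13} = \left(- \frac{27}{13}\right) \left(-1409\right) = \frac{38043}{13}$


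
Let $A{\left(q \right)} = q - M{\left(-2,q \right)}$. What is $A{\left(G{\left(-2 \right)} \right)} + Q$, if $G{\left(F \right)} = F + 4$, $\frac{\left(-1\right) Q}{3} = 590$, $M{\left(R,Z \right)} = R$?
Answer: $-1766$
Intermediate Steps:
$Q = -1770$ ($Q = \left(-3\right) 590 = -1770$)
$G{\left(F \right)} = 4 + F$
$A{\left(q \right)} = 2 + q$ ($A{\left(q \right)} = q - -2 = q + 2 = 2 + q$)
$A{\left(G{\left(-2 \right)} \right)} + Q = \left(2 + \left(4 - 2\right)\right) - 1770 = \left(2 + 2\right) - 1770 = 4 - 1770 = -1766$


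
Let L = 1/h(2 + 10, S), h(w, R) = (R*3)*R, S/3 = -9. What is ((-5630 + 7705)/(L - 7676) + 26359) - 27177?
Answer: -13736640223/16787411 ≈ -818.27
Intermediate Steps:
S = -27 (S = 3*(-9) = -27)
h(w, R) = 3*R² (h(w, R) = (3*R)*R = 3*R²)
L = 1/2187 (L = 1/(3*(-27)²) = 1/(3*729) = 1/2187 ≈ 0.00045725)
((-5630 + 7705)/(L - 7676) + 26359) - 27177 = ((-5630 + 7705)/(1/2187 - 7676) + 26359) - 27177 = (2075/(-16787411/2187) + 26359) - 27177 = (2075*(-2187/16787411) + 26359) - 27177 = (-4538025/16787411 + 26359) - 27177 = 442494828524/16787411 - 27177 = -13736640223/16787411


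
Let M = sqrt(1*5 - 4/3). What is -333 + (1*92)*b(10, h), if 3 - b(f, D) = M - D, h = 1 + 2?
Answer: 219 - 92*sqrt(33)/3 ≈ 42.833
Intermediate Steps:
M = sqrt(33)/3 (M = sqrt(5 - 4*1/3) = sqrt(5 - 4/3) = sqrt(11/3) = sqrt(33)/3 ≈ 1.9149)
h = 3
b(f, D) = 3 + D - sqrt(33)/3 (b(f, D) = 3 - (sqrt(33)/3 - D) = 3 - (-D + sqrt(33)/3) = 3 + (D - sqrt(33)/3) = 3 + D - sqrt(33)/3)
-333 + (1*92)*b(10, h) = -333 + (1*92)*(3 + 3 - sqrt(33)/3) = -333 + 92*(6 - sqrt(33)/3) = -333 + (552 - 92*sqrt(33)/3) = 219 - 92*sqrt(33)/3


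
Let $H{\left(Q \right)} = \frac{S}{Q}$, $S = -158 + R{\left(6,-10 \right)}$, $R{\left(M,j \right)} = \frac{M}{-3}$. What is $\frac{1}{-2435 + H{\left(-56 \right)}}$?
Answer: $- \frac{7}{17025} \approx -0.00041116$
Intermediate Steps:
$R{\left(M,j \right)} = - \frac{M}{3}$ ($R{\left(M,j \right)} = M \left(- \frac{1}{3}\right) = - \frac{M}{3}$)
$S = -160$ ($S = -158 - 2 = -160$)
$H{\left(Q \right)} = - \frac{160}{Q}$
$\frac{1}{-2435 + H{\left(-56 \right)}} = \frac{1}{-2435 - \frac{160}{-56}} = \frac{1}{-2435 - - \frac{20}{7}} = \frac{1}{-2435 + \frac{20}{7}} = \frac{1}{- \frac{17025}{7}} = - \frac{7}{17025}$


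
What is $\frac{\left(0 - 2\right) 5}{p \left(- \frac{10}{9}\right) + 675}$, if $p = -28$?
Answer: $- \frac{18}{1271} \approx -0.014162$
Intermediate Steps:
$\frac{\left(0 - 2\right) 5}{p \left(- \frac{10}{9}\right) + 675} = \frac{\left(0 - 2\right) 5}{- 28 \left(- \frac{10}{9}\right) + 675} = \frac{\left(-2\right) 5}{- 28 \left(\left(-10\right) \frac{1}{9}\right) + 675} = \frac{1}{\left(-28\right) \left(- \frac{10}{9}\right) + 675} \left(-10\right) = \frac{1}{\frac{280}{9} + 675} \left(-10\right) = \frac{1}{\frac{6355}{9}} \left(-10\right) = \frac{9}{6355} \left(-10\right) = - \frac{18}{1271}$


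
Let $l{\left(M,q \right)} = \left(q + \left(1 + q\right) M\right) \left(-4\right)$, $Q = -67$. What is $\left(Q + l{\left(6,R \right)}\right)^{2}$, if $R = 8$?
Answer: $99225$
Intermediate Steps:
$l{\left(M,q \right)} = - 4 q - 4 M \left(1 + q\right)$ ($l{\left(M,q \right)} = \left(q + M \left(1 + q\right)\right) \left(-4\right) = - 4 q - 4 M \left(1 + q\right)$)
$\left(Q + l{\left(6,R \right)}\right)^{2} = \left(-67 - \left(56 + 192\right)\right)^{2} = \left(-67 - 248\right)^{2} = \left(-315\right)^{2} = 99225$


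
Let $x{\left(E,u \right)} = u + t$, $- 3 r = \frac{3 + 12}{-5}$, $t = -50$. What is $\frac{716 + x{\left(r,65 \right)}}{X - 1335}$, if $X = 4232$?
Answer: $\frac{731}{2897} \approx 0.25233$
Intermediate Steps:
$r = 1$ ($r = - \frac{\left(3 + 12\right) \frac{1}{-5}}{3} = - \frac{15 \left(- \frac{1}{5}\right)}{3} = \left(- \frac{1}{3}\right) \left(-3\right) = 1$)
$x{\left(E,u \right)} = -50 + u$ ($x{\left(E,u \right)} = u - 50 = -50 + u$)
$\frac{716 + x{\left(r,65 \right)}}{X - 1335} = \frac{716 + \left(-50 + 65\right)}{4232 - 1335} = \frac{716 + 15}{2897} = 731 \cdot \frac{1}{2897} = \frac{731}{2897}$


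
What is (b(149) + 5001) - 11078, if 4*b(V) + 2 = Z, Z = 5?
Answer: -24305/4 ≈ -6076.3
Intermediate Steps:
b(V) = ¾ (b(V) = -½ + (¼)*5 = -½ + 5/4 = ¾)
(b(149) + 5001) - 11078 = (¾ + 5001) - 11078 = 20007/4 - 11078 = -24305/4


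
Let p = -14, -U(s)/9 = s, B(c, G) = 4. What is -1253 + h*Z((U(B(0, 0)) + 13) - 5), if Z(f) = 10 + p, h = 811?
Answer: -4497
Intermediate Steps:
U(s) = -9*s
Z(f) = -4 (Z(f) = 10 - 14 = -4)
-1253 + h*Z((U(B(0, 0)) + 13) - 5) = -1253 + 811*(-4) = -1253 - 3244 = -4497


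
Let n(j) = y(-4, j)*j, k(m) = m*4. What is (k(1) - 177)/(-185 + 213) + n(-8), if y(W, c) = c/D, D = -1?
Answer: -1965/28 ≈ -70.179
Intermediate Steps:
k(m) = 4*m
y(W, c) = -c (y(W, c) = c/(-1) = c*(-1) = -c)
n(j) = -j² (n(j) = (-j)*j = -j²)
(k(1) - 177)/(-185 + 213) + n(-8) = (4*1 - 177)/(-185 + 213) - 1*(-8)² = (4 - 177)/28 - 1*64 = -173*1/28 - 64 = -173/28 - 64 = -1965/28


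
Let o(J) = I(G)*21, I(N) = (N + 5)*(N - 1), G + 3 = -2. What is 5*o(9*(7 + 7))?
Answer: 0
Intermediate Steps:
G = -5 (G = -3 - 2 = -5)
I(N) = (-1 + N)*(5 + N) (I(N) = (5 + N)*(-1 + N) = (-1 + N)*(5 + N))
o(J) = 0 (o(J) = (-5 + (-5)² + 4*(-5))*21 = (-5 + 25 - 20)*21 = 0*21 = 0)
5*o(9*(7 + 7)) = 5*0 = 0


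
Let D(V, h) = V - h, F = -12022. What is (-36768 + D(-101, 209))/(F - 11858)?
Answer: 18539/11940 ≈ 1.5527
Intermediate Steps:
(-36768 + D(-101, 209))/(F - 11858) = (-36768 + (-101 - 1*209))/(-12022 - 11858) = (-36768 + (-101 - 209))/(-23880) = (-36768 - 310)*(-1/23880) = -37078*(-1/23880) = 18539/11940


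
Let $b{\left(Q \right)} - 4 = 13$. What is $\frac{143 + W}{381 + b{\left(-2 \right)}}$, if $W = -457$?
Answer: $- \frac{157}{199} \approx -0.78894$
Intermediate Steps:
$b{\left(Q \right)} = 17$ ($b{\left(Q \right)} = 4 + 13 = 17$)
$\frac{143 + W}{381 + b{\left(-2 \right)}} = \frac{143 - 457}{381 + 17} = - \frac{314}{398} = \left(-314\right) \frac{1}{398} = - \frac{157}{199}$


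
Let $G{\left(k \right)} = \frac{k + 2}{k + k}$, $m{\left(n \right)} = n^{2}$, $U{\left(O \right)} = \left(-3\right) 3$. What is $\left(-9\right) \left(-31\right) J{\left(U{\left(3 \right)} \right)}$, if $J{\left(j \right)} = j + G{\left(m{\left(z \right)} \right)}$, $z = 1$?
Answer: $- \frac{4185}{2} \approx -2092.5$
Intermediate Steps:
$U{\left(O \right)} = -9$
$G{\left(k \right)} = \frac{2 + k}{2 k}$
$J{\left(j \right)} = \frac{3}{2} + j$ ($J{\left(j \right)} = j + \frac{2 + 1^{2}}{2 \cdot 1^{2}} = j + \frac{2 + 1}{2 \cdot 1} = j + \frac{1}{2} \cdot 1 \cdot 3 = j + \frac{3}{2} = \frac{3}{2} + j$)
$\left(-9\right) \left(-31\right) J{\left(U{\left(3 \right)} \right)} = \left(-9\right) \left(-31\right) \left(\frac{3}{2} - 9\right) = 279 \left(- \frac{15}{2}\right) = - \frac{4185}{2}$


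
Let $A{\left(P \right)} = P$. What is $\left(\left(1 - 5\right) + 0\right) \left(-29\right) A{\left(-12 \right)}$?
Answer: $-1392$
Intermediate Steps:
$\left(\left(1 - 5\right) + 0\right) \left(-29\right) A{\left(-12 \right)} = \left(\left(1 - 5\right) + 0\right) \left(-29\right) \left(-12\right) = \left(-4 + 0\right) \left(-29\right) \left(-12\right) = \left(-4\right) \left(-29\right) \left(-12\right) = 116 \left(-12\right) = -1392$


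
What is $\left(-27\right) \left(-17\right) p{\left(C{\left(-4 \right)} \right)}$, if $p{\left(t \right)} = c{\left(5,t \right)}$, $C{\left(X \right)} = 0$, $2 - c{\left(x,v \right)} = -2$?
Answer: $1836$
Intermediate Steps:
$c{\left(x,v \right)} = 4$ ($c{\left(x,v \right)} = 2 - -2 = 2 + 2 = 4$)
$p{\left(t \right)} = 4$
$\left(-27\right) \left(-17\right) p{\left(C{\left(-4 \right)} \right)} = \left(-27\right) \left(-17\right) 4 = 459 \cdot 4 = 1836$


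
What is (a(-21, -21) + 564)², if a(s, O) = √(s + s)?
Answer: (564 + I*√42)² ≈ 3.1805e+5 + 7310.0*I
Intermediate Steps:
a(s, O) = √2*√s (a(s, O) = √(2*s) = √2*√s)
(a(-21, -21) + 564)² = (√2*√(-21) + 564)² = (√2*(I*√21) + 564)² = (I*√42 + 564)² = (564 + I*√42)²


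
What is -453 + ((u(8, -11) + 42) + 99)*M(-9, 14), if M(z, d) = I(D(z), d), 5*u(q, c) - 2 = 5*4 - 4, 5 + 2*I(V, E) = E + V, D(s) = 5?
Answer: 2796/5 ≈ 559.20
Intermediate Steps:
I(V, E) = -5/2 + E/2 + V/2 (I(V, E) = -5/2 + (E + V)/2 = -5/2 + (E/2 + V/2) = -5/2 + E/2 + V/2)
u(q, c) = 18/5 (u(q, c) = ⅖ + (5*4 - 4)/5 = ⅖ + (20 - 4)/5 = ⅖ + (⅕)*16 = ⅖ + 16/5 = 18/5)
M(z, d) = d/2 (M(z, d) = -5/2 + d/2 + (½)*5 = -5/2 + d/2 + 5/2 = d/2)
-453 + ((u(8, -11) + 42) + 99)*M(-9, 14) = -453 + ((18/5 + 42) + 99)*((½)*14) = -453 + (228/5 + 99)*7 = -453 + (723/5)*7 = -453 + 5061/5 = 2796/5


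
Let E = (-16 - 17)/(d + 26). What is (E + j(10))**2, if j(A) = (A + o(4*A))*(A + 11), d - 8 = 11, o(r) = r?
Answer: 247716121/225 ≈ 1.1010e+6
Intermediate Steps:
d = 19 (d = 8 + 11 = 19)
j(A) = 5*A*(11 + A) (j(A) = (A + 4*A)*(A + 11) = (5*A)*(11 + A) = 5*A*(11 + A))
E = -11/15 (E = (-16 - 17)/(19 + 26) = -33/45 = -33*1/45 = -11/15 ≈ -0.73333)
(E + j(10))**2 = (-11/15 + 5*10*(11 + 10))**2 = (-11/15 + 5*10*21)**2 = (-11/15 + 1050)**2 = (15739/15)**2 = 247716121/225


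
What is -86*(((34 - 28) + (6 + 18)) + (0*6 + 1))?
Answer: -2666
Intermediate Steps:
-86*(((34 - 28) + (6 + 18)) + (0*6 + 1)) = -86*((6 + 24) + (0 + 1)) = -86*(30 + 1) = -86*31 = -2666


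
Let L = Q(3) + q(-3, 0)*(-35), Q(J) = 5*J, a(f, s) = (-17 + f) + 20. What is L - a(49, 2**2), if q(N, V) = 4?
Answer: -177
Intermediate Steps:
a(f, s) = 3 + f
L = -125 (L = 5*3 + 4*(-35) = 15 - 140 = -125)
L - a(49, 2**2) = -125 - (3 + 49) = -125 - 1*52 = -125 - 52 = -177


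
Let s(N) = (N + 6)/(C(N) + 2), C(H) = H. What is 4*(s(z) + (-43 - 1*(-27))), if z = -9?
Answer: -436/7 ≈ -62.286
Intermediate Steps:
s(N) = (6 + N)/(2 + N) (s(N) = (N + 6)/(N + 2) = (6 + N)/(2 + N))
4*(s(z) + (-43 - 1*(-27))) = 4*((6 - 9)/(2 - 9) + (-43 - 1*(-27))) = 4*(-3/(-7) + (-43 + 27)) = 4*(-⅐*(-3) - 16) = 4*(3/7 - 16) = 4*(-109/7) = -436/7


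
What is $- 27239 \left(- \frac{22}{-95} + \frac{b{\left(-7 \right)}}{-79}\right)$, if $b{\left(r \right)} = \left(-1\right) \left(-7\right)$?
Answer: $- \frac{29227447}{7505} \approx -3894.4$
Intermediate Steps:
$b{\left(r \right)} = 7$
$- 27239 \left(- \frac{22}{-95} + \frac{b{\left(-7 \right)}}{-79}\right) = - 27239 \left(- \frac{22}{-95} + \frac{7}{-79}\right) = - 27239 \left(\left(-22\right) \left(- \frac{1}{95}\right) + 7 \left(- \frac{1}{79}\right)\right) = - 27239 \left(\frac{22}{95} - \frac{7}{79}\right) = \left(-27239\right) \frac{1073}{7505} = - \frac{29227447}{7505}$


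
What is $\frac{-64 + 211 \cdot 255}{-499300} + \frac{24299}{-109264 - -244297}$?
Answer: $\frac{4875682247}{67421976900} \approx 0.072316$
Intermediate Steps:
$\frac{-64 + 211 \cdot 255}{-499300} + \frac{24299}{-109264 - -244297} = \left(-64 + 53805\right) \left(- \frac{1}{499300}\right) + \frac{24299}{-109264 + 244297} = 53741 \left(- \frac{1}{499300}\right) + \frac{24299}{135033} = - \frac{53741}{499300} + 24299 \cdot \frac{1}{135033} = - \frac{53741}{499300} + \frac{24299}{135033} = \frac{4875682247}{67421976900}$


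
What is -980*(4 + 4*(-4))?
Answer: 11760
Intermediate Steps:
-980*(4 + 4*(-4)) = -980*(4 - 16) = -980*(-12) = -5*(-2352) = 11760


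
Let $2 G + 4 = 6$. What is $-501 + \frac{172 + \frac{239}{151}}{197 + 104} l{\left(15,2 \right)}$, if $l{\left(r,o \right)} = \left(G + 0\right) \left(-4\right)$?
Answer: $- \frac{22875795}{45451} \approx -503.31$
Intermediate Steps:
$G = 1$ ($G = -2 + \frac{1}{2} \cdot 6 = -2 + 3 = 1$)
$l{\left(r,o \right)} = -4$ ($l{\left(r,o \right)} = \left(1 + 0\right) \left(-4\right) = 1 \left(-4\right) = -4$)
$-501 + \frac{172 + \frac{239}{151}}{197 + 104} l{\left(15,2 \right)} = -501 + \frac{172 + \frac{239}{151}}{197 + 104} \left(-4\right) = -501 + \frac{172 + 239 \cdot \frac{1}{151}}{301} \left(-4\right) = -501 + \left(172 + \frac{239}{151}\right) \frac{1}{301} \left(-4\right) = -501 + \frac{26211}{151} \cdot \frac{1}{301} \left(-4\right) = -501 + \frac{26211}{45451} \left(-4\right) = -501 - \frac{104844}{45451} = - \frac{22875795}{45451}$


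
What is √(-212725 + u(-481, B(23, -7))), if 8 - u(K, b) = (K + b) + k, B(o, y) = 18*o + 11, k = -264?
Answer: I*√212397 ≈ 460.87*I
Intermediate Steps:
B(o, y) = 11 + 18*o
u(K, b) = 272 - K - b (u(K, b) = 8 - ((K + b) - 264) = 8 - (-264 + K + b) = 8 + (264 - K - b) = 272 - K - b)
√(-212725 + u(-481, B(23, -7))) = √(-212725 + (272 - 1*(-481) - (11 + 18*23))) = √(-212725 + (272 + 481 - (11 + 414))) = √(-212725 + (272 + 481 - 1*425)) = √(-212725 + (272 + 481 - 425)) = √(-212725 + 328) = √(-212397) = I*√212397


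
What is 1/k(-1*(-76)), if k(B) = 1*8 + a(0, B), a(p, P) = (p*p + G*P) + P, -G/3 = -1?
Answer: 1/312 ≈ 0.0032051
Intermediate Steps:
G = 3 (G = -3*(-1) = 3)
a(p, P) = p² + 4*P (a(p, P) = (p*p + 3*P) + P = (p² + 3*P) + P = p² + 4*P)
k(B) = 8 + 4*B (k(B) = 1*8 + (0² + 4*B) = 8 + (0 + 4*B) = 8 + 4*B)
1/k(-1*(-76)) = 1/(8 + 4*(-1*(-76))) = 1/(8 + 4*76) = 1/(8 + 304) = 1/312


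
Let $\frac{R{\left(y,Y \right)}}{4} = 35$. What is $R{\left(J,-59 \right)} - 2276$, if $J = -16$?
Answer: $-2136$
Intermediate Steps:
$R{\left(y,Y \right)} = 140$ ($R{\left(y,Y \right)} = 4 \cdot 35 = 140$)
$R{\left(J,-59 \right)} - 2276 = 140 - 2276 = -2136$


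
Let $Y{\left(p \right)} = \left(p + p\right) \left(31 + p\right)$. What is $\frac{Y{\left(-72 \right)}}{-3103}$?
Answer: $- \frac{5904}{3103} \approx -1.9027$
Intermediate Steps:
$Y{\left(p \right)} = 2 p \left(31 + p\right)$
$\frac{Y{\left(-72 \right)}}{-3103} = \frac{2 \left(-72\right) \left(31 - 72\right)}{-3103} = 2 \left(-72\right) \left(-41\right) \left(- \frac{1}{3103}\right) = 5904 \left(- \frac{1}{3103}\right) = - \frac{5904}{3103}$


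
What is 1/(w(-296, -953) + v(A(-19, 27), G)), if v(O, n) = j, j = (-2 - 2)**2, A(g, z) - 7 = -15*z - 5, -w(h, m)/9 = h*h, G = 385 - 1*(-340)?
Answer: -1/788528 ≈ -1.2682e-6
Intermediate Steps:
G = 725 (G = 385 + 340 = 725)
w(h, m) = -9*h**2 (w(h, m) = -9*h*h = -9*h**2)
A(g, z) = 2 - 15*z (A(g, z) = 7 + (-15*z - 5) = 7 + (-5 - 15*z) = 2 - 15*z)
j = 16 (j = (-4)**2 = 16)
v(O, n) = 16
1/(w(-296, -953) + v(A(-19, 27), G)) = 1/(-9*(-296)**2 + 16) = 1/(-9*87616 + 16) = 1/(-788544 + 16) = 1/(-788528) = -1/788528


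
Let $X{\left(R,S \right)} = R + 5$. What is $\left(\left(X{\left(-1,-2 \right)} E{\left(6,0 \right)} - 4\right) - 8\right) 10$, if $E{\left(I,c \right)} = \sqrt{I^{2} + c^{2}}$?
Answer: $120$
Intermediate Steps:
$X{\left(R,S \right)} = 5 + R$
$\left(\left(X{\left(-1,-2 \right)} E{\left(6,0 \right)} - 4\right) - 8\right) 10 = \left(\left(\left(5 - 1\right) \sqrt{6^{2} + 0^{2}} - 4\right) - 8\right) 10 = \left(\left(4 \sqrt{36 + 0} - 4\right) - 8\right) 10 = \left(\left(4 \sqrt{36} - 4\right) - 8\right) 10 = \left(\left(4 \cdot 6 - 4\right) - 8\right) 10 = \left(\left(24 - 4\right) - 8\right) 10 = \left(20 - 8\right) 10 = 12 \cdot 10 = 120$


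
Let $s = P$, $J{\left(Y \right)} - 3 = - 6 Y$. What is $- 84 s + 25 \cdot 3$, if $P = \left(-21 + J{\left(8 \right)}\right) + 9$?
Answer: $4863$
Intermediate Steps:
$J{\left(Y \right)} = 3 - 6 Y$
$P = -57$ ($P = \left(-21 + \left(3 - 48\right)\right) + 9 = \left(-21 - 45\right) + 9 = -66 + 9 = -57$)
$s = -57$
$- 84 s + 25 \cdot 3 = \left(-84\right) \left(-57\right) + 25 \cdot 3 = 4788 + 75 = 4863$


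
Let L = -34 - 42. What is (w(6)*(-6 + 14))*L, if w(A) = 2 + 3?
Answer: -3040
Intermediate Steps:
w(A) = 5
L = -76
(w(6)*(-6 + 14))*L = (5*(-6 + 14))*(-76) = (5*8)*(-76) = 40*(-76) = -3040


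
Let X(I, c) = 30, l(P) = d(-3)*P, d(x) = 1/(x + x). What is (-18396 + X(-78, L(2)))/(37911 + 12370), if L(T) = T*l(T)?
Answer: -18366/50281 ≈ -0.36527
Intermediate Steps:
d(x) = 1/(2*x)
l(P) = -P/6 (l(P) = ((½)/(-3))*P = ((½)*(-⅓))*P = -P/6)
L(T) = -T²/6 (L(T) = T*(-T/6) = -T²/6)
(-18396 + X(-78, L(2)))/(37911 + 12370) = (-18396 + 30)/(37911 + 12370) = -18366/50281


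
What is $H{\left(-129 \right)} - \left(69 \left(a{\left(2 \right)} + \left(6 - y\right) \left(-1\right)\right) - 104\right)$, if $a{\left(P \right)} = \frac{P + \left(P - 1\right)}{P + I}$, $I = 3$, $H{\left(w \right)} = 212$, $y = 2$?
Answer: $\frac{2753}{5} \approx 550.6$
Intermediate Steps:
$a{\left(P \right)} = \frac{-1 + 2 P}{3 + P}$ ($a{\left(P \right)} = \frac{P + \left(P - 1\right)}{P + 3} = \frac{P + \left(P - 1\right)}{3 + P} = \frac{P + \left(-1 + P\right)}{3 + P} = \frac{-1 + 2 P}{3 + P}$)
$H{\left(-129 \right)} - \left(69 \left(a{\left(2 \right)} + \left(6 - y\right) \left(-1\right)\right) - 104\right) = 212 - \left(69 \left(\frac{-1 + 2 \cdot 2}{3 + 2} + \left(6 - 2\right) \left(-1\right)\right) - 104\right) = 212 - \left(69 \left(\frac{-1 + 4}{5} + \left(6 - 2\right) \left(-1\right)\right) - 104\right) = 212 - \left(69 \left(\frac{1}{5} \cdot 3 + 4 \left(-1\right)\right) - 104\right) = 212 - \left(69 \left(\frac{3}{5} - 4\right) - 104\right) = 212 - \left(69 \left(- \frac{17}{5}\right) - 104\right) = 212 - \left(- \frac{1173}{5} - 104\right) = 212 - - \frac{1693}{5} = 212 + \frac{1693}{5} = \frac{2753}{5}$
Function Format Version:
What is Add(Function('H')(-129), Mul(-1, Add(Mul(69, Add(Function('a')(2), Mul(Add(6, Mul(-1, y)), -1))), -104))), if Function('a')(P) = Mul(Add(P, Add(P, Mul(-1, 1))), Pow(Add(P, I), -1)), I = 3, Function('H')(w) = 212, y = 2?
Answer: Rational(2753, 5) ≈ 550.60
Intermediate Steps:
Function('a')(P) = Mul(Pow(Add(3, P), -1), Add(-1, Mul(2, P))) (Function('a')(P) = Mul(Add(P, Add(P, Mul(-1, 1))), Pow(Add(P, 3), -1)) = Mul(Add(P, Add(P, -1)), Pow(Add(3, P), -1)) = Mul(Add(P, Add(-1, P)), Pow(Add(3, P), -1)) = Mul(Add(-1, Mul(2, P)), Pow(Add(3, P), -1)) = Mul(Pow(Add(3, P), -1), Add(-1, Mul(2, P))))
Add(Function('H')(-129), Mul(-1, Add(Mul(69, Add(Function('a')(2), Mul(Add(6, Mul(-1, y)), -1))), -104))) = Add(212, Mul(-1, Add(Mul(69, Add(Mul(Pow(Add(3, 2), -1), Add(-1, Mul(2, 2))), Mul(Add(6, Mul(-1, 2)), -1))), -104))) = Add(212, Mul(-1, Add(Mul(69, Add(Mul(Pow(5, -1), Add(-1, 4)), Mul(Add(6, -2), -1))), -104))) = Add(212, Mul(-1, Add(Mul(69, Add(Mul(Rational(1, 5), 3), Mul(4, -1))), -104))) = Add(212, Mul(-1, Add(Mul(69, Add(Rational(3, 5), -4)), -104))) = Add(212, Mul(-1, Add(Mul(69, Rational(-17, 5)), -104))) = Add(212, Mul(-1, Add(Rational(-1173, 5), -104))) = Add(212, Mul(-1, Rational(-1693, 5))) = Add(212, Rational(1693, 5)) = Rational(2753, 5)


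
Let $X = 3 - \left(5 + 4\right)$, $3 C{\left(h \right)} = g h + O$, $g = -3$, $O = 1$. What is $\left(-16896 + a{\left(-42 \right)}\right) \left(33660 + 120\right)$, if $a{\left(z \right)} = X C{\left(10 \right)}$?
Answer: $-568787640$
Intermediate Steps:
$C{\left(h \right)} = \frac{1}{3} - h$ ($C{\left(h \right)} = \frac{- 3 h + 1}{3} = \frac{1 - 3 h}{3} = \frac{1}{3} - h$)
$X = -6$ ($X = 3 - 9 = -6$)
$a{\left(z \right)} = 58$ ($a{\left(z \right)} = - 6 \left(\frac{1}{3} - 10\right) = \left(-6\right) \left(- \frac{29}{3}\right) = 58$)
$\left(-16896 + a{\left(-42 \right)}\right) \left(33660 + 120\right) = \left(-16896 + 58\right) \left(33660 + 120\right) = \left(-16838\right) 33780 = -568787640$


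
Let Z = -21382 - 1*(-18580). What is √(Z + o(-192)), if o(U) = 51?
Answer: I*√2751 ≈ 52.45*I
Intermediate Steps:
Z = -2802 (Z = -21382 + 18580 = -2802)
√(Z + o(-192)) = √(-2802 + 51) = √(-2751) = I*√2751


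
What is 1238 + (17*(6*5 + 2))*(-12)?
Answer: -5290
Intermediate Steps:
1238 + (17*(6*5 + 2))*(-12) = 1238 + (17*(30 + 2))*(-12) = 1238 + (17*32)*(-12) = 1238 + 544*(-12) = 1238 - 6528 = -5290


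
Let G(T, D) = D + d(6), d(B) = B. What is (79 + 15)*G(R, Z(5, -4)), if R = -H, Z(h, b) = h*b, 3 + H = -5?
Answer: -1316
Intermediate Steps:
H = -8 (H = -3 - 5 = -8)
Z(h, b) = b*h
R = 8 (R = -1*(-8) = 8)
G(T, D) = 6 + D (G(T, D) = D + 6 = 6 + D)
(79 + 15)*G(R, Z(5, -4)) = (79 + 15)*(6 - 4*5) = 94*(6 - 20) = 94*(-14) = -1316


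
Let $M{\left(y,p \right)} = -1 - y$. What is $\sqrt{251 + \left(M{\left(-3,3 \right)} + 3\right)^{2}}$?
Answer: $2 \sqrt{69} \approx 16.613$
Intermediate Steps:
$\sqrt{251 + \left(M{\left(-3,3 \right)} + 3\right)^{2}} = \sqrt{251 + \left(\left(-1 - -3\right) + 3\right)^{2}} = \sqrt{251 + \left(\left(-1 + 3\right) + 3\right)^{2}} = \sqrt{251 + \left(2 + 3\right)^{2}} = \sqrt{251 + 5^{2}} = \sqrt{251 + 25} = \sqrt{276} = 2 \sqrt{69}$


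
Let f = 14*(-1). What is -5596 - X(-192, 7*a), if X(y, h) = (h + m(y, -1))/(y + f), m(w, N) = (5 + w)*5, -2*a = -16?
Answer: -1153655/206 ≈ -5600.3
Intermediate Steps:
a = 8 (a = -½*(-16) = 8)
f = -14
m(w, N) = 25 + 5*w
X(y, h) = (25 + h + 5*y)/(-14 + y) (X(y, h) = (h + (25 + 5*y))/(y - 14) = (25 + h + 5*y)/(-14 + y))
-5596 - X(-192, 7*a) = -5596 - (25 + 7*8 + 5*(-192))/(-14 - 192) = -5596 - (25 + 56 - 960)/(-206) = -5596 - (-1)*(-879)/206 = -5596 - 1*879/206 = -5596 - 879/206 = -1153655/206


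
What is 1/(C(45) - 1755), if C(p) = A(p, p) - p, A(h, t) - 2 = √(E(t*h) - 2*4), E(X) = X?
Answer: -1798/3230787 - √2017/3230787 ≈ -0.00057042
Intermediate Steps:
A(h, t) = 2 + √(-8 + h*t) (A(h, t) = 2 + √(t*h - 2*4) = 2 + √(h*t - 8) = 2 + √(-8 + h*t))
C(p) = 2 + √(-8 + p²) - p (C(p) = (2 + √(-8 + p*p)) - p = (2 + √(-8 + p²)) - p = 2 + √(-8 + p²) - p)
1/(C(45) - 1755) = 1/((2 + √(-8 + 45²) - 1*45) - 1755) = 1/((2 + √(-8 + 2025) - 45) - 1755) = 1/((2 + √2017 - 45) - 1755) = 1/((-43 + √2017) - 1755) = 1/(-1798 + √2017)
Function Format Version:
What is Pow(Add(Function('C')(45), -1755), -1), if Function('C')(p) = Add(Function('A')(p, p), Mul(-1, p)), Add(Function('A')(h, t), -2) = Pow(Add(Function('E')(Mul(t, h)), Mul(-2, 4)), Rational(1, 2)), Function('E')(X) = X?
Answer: Add(Rational(-1798, 3230787), Mul(Rational(-1, 3230787), Pow(2017, Rational(1, 2)))) ≈ -0.00057042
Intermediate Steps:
Function('A')(h, t) = Add(2, Pow(Add(-8, Mul(h, t)), Rational(1, 2))) (Function('A')(h, t) = Add(2, Pow(Add(Mul(t, h), Mul(-2, 4)), Rational(1, 2))) = Add(2, Pow(Add(Mul(h, t), -8), Rational(1, 2))) = Add(2, Pow(Add(-8, Mul(h, t)), Rational(1, 2))))
Function('C')(p) = Add(2, Pow(Add(-8, Pow(p, 2)), Rational(1, 2)), Mul(-1, p)) (Function('C')(p) = Add(Add(2, Pow(Add(-8, Mul(p, p)), Rational(1, 2))), Mul(-1, p)) = Add(Add(2, Pow(Add(-8, Pow(p, 2)), Rational(1, 2))), Mul(-1, p)) = Add(2, Pow(Add(-8, Pow(p, 2)), Rational(1, 2)), Mul(-1, p)))
Pow(Add(Function('C')(45), -1755), -1) = Pow(Add(Add(2, Pow(Add(-8, Pow(45, 2)), Rational(1, 2)), Mul(-1, 45)), -1755), -1) = Pow(Add(Add(2, Pow(Add(-8, 2025), Rational(1, 2)), -45), -1755), -1) = Pow(Add(Add(2, Pow(2017, Rational(1, 2)), -45), -1755), -1) = Pow(Add(Add(-43, Pow(2017, Rational(1, 2))), -1755), -1) = Pow(Add(-1798, Pow(2017, Rational(1, 2))), -1)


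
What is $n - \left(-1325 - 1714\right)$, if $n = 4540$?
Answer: $7579$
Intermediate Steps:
$n - \left(-1325 - 1714\right) = 4540 - \left(-1325 - 1714\right) = 4540 - -3039 = 4540 + 3039 = 7579$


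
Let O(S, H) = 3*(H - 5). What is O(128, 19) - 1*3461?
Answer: -3419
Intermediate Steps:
O(S, H) = -15 + 3*H (O(S, H) = 3*(-5 + H) = -15 + 3*H)
O(128, 19) - 1*3461 = (-15 + 3*19) - 1*3461 = (-15 + 57) - 3461 = 42 - 3461 = -3419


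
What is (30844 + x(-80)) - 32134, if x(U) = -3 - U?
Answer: -1213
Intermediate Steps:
(30844 + x(-80)) - 32134 = (30844 + (-3 - 1*(-80))) - 32134 = (30844 + (-3 + 80)) - 32134 = (30844 + 77) - 32134 = 30921 - 32134 = -1213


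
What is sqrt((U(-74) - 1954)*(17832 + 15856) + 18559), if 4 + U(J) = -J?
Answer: I*sqrt(63449633) ≈ 7965.5*I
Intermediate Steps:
U(J) = -4 - J
sqrt((U(-74) - 1954)*(17832 + 15856) + 18559) = sqrt(((-4 - 1*(-74)) - 1954)*(17832 + 15856) + 18559) = sqrt(((-4 + 74) - 1954)*33688 + 18559) = sqrt((70 - 1954)*33688 + 18559) = sqrt(-1884*33688 + 18559) = sqrt(-63468192 + 18559) = sqrt(-63449633) = I*sqrt(63449633)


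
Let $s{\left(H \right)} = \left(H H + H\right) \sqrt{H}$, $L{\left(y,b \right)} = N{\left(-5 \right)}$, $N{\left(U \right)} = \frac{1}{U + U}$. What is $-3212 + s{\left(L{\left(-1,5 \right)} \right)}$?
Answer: $-3212 - \frac{9 i \sqrt{10}}{1000} \approx -3212.0 - 0.028461 i$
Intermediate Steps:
$N{\left(U \right)} = \frac{1}{2 U}$
$L{\left(y,b \right)} = - \frac{1}{10}$ ($L{\left(y,b \right)} = \frac{1}{2 \left(-5\right)} = \frac{1}{2} \left(- \frac{1}{5}\right) = - \frac{1}{10}$)
$s{\left(H \right)} = \sqrt{H} \left(H + H^{2}\right)$ ($s{\left(H \right)} = \left(H^{2} + H\right) \sqrt{H} = \left(H + H^{2}\right) \sqrt{H} = \sqrt{H} \left(H + H^{2}\right)$)
$-3212 + s{\left(L{\left(-1,5 \right)} \right)} = -3212 + \left(- \frac{1}{10}\right)^{\frac{3}{2}} \left(1 - \frac{1}{10}\right) = -3212 + - \frac{i \sqrt{10}}{100} \cdot \frac{9}{10} = -3212 - \frac{9 i \sqrt{10}}{1000}$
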